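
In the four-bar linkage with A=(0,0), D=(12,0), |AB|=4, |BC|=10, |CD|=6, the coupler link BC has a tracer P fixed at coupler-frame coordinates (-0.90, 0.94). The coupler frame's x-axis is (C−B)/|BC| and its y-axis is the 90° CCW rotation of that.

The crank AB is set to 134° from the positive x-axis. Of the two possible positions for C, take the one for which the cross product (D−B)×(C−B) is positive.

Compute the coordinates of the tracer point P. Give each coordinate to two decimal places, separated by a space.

A=(0,0), D=(12.00,0)
B = A + 4.00·(cos134°, sin134°) = (-2.7786, 2.8774)
|BD| = 15.0561
circle(B,10.00) ∩ circle(D,6.00): a=9.6534, h=2.6098
  candidates: C₊=(7.1956,3.5942) cross=39.293; C₋=(6.1981,-1.5292) cross=-39.293
  mode + wants cross > 0 → take C=(7.1956,3.5942) (cross=39.293)
ex = (C−B)/|BC| = (0.9974,0.0717); ey = (-0.0717,0.9974)
P = B + -0.90·ex + 0.94·ey = (-3.7437,3.7504)

-3.74 3.75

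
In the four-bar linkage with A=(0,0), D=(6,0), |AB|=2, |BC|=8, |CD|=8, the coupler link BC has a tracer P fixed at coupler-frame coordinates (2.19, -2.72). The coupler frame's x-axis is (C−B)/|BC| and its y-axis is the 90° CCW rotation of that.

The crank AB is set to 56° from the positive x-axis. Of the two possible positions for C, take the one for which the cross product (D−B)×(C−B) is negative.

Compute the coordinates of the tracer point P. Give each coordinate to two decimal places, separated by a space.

-1.60 -0.53

A=(0,0), D=(6.00,0)
B = A + 2.00·(cos56°, sin56°) = (1.1184, 1.6581)
|BD| = 5.1555
circle(B,8.00) ∩ circle(D,8.00): a=2.5778, h=7.5733
  candidates: C₊=(5.9949,8.0000) cross=39.044; C₋=(1.1235,-6.3419) cross=-39.044
  mode - wants cross < 0 → take C=(1.1235,-6.3419) (cross=-39.044)
ex = (C−B)/|BC| = (0.0006,-1.0000); ey = (1.0000,0.0006)
P = B + 2.19·ex + -2.72·ey = (-1.6002,-0.5337)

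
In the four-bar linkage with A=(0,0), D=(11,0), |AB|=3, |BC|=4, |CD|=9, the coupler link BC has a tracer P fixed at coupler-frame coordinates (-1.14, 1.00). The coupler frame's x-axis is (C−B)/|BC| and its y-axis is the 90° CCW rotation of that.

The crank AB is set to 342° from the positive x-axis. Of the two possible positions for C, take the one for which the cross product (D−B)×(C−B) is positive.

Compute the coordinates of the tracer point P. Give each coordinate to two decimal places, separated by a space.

1.95 -2.14

A=(0,0), D=(11.00,0)
B = A + 3.00·(cos342°, sin342°) = (2.8532, -0.9271)
|BD| = 8.1994
circle(B,4.00) ∩ circle(D,9.00): a=0.1360, h=3.9977
  candidates: C₊=(2.5363,3.0604) cross=32.779; C₋=(3.4403,-4.8837) cross=-32.779
  mode + wants cross > 0 → take C=(2.5363,3.0604) (cross=32.779)
ex = (C−B)/|BC| = (-0.0792,0.9969); ey = (-0.9969,-0.0792)
P = B + -1.14·ex + 1.00·ey = (1.9466,-2.1427)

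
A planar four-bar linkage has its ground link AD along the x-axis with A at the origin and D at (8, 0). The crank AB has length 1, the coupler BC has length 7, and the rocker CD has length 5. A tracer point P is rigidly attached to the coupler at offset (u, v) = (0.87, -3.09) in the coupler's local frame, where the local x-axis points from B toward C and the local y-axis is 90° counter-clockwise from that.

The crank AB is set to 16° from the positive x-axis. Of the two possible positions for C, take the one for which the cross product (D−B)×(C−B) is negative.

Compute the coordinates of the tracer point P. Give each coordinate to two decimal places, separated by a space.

-0.56 -2.55

A=(0,0), D=(8.00,0)
B = A + 1.00·(cos16°, sin16°) = (0.9613, 0.2756)
|BD| = 7.0441
circle(B,7.00) ∩ circle(D,5.00): a=5.2256, h=4.6576
  candidates: C₊=(6.3651,4.7252) cross=32.809; C₋=(6.0006,-4.5828) cross=-32.809
  mode - wants cross < 0 → take C=(6.0006,-4.5828) (cross=-32.809)
ex = (C−B)/|BC| = (0.7199,-0.6941); ey = (0.6941,0.7199)
P = B + 0.87·ex + -3.09·ey = (-0.5571,-2.5527)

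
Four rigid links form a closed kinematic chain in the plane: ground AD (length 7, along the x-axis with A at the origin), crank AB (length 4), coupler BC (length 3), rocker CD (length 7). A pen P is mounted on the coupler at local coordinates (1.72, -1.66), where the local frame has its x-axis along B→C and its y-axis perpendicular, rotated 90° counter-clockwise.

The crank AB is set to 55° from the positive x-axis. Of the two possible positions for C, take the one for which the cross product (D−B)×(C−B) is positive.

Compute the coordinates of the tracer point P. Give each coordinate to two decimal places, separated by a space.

A=(0,0), D=(7.00,0)
B = A + 4.00·(cos55°, sin55°) = (2.2943, 3.2766)
|BD| = 5.7341
circle(B,3.00) ∩ circle(D,7.00): a=-0.6209, h=2.9350
  candidates: C₊=(3.4619,6.0400) cross=16.830; C₋=(0.1076,1.2227) cross=-16.830
  mode + wants cross > 0 → take C=(3.4619,6.0400) (cross=16.830)
ex = (C−B)/|BC| = (0.3892,0.9211); ey = (-0.9211,0.3892)
P = B + 1.72·ex + -1.66·ey = (4.4929,4.2149)

4.49 4.21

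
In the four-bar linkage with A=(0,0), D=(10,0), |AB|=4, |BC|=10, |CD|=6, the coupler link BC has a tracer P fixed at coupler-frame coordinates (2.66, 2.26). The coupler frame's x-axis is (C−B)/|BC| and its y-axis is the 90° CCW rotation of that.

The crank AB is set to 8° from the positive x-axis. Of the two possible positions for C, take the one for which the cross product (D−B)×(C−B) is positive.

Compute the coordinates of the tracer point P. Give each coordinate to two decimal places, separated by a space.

A=(0,0), D=(10.00,0)
B = A + 4.00·(cos8°, sin8°) = (3.9611, 0.5567)
|BD| = 6.0645
circle(B,10.00) ∩ circle(D,6.00): a=8.3088, h=5.5644
  candidates: C₊=(12.7456,5.3349) cross=33.746; C₋=(11.7241,-5.7470) cross=-33.746
  mode + wants cross > 0 → take C=(12.7456,5.3349) (cross=33.746)
ex = (C−B)/|BC| = (0.8785,0.4778); ey = (-0.4778,0.8785)
P = B + 2.66·ex + 2.26·ey = (5.2179,3.8130)

5.22 3.81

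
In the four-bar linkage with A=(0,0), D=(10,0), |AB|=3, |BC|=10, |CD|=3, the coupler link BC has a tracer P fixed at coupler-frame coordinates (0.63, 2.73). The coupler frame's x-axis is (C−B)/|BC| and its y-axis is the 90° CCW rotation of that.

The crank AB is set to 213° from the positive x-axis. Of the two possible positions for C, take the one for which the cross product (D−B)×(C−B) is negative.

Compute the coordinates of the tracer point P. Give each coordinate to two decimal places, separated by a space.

A=(0,0), D=(10.00,0)
B = A + 3.00·(cos213°, sin213°) = (-2.5160, -1.6339)
|BD| = 12.6222
circle(B,10.00) ∩ circle(D,3.00): a=9.9159, h=1.2945
  candidates: C₊=(7.1489,0.9333) cross=16.339; C₋=(7.4840,-1.6339) cross=-16.339
  mode - wants cross < 0 → take C=(7.4840,-1.6339) (cross=-16.339)
ex = (C−B)/|BC| = (1.0000,0.0000); ey = (-0.0000,1.0000)
P = B + 0.63·ex + 2.73·ey = (-1.8860,1.0961)

-1.89 1.10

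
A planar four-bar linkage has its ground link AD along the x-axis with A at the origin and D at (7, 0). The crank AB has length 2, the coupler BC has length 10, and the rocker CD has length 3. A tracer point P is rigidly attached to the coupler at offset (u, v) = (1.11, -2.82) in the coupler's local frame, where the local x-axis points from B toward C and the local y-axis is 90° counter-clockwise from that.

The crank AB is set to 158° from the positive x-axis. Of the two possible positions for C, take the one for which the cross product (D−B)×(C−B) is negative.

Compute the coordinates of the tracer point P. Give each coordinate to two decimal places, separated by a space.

A=(0,0), D=(7.00,0)
B = A + 2.00·(cos158°, sin158°) = (-1.8544, 0.7492)
|BD| = 8.8860
circle(B,10.00) ∩ circle(D,3.00): a=9.5634, h=2.9225
  candidates: C₊=(7.9214,2.8550) cross=25.970; C₋=(7.4286,-2.9692) cross=-25.970
  mode - wants cross < 0 → take C=(7.4286,-2.9692) (cross=-25.970)
ex = (C−B)/|BC| = (0.9283,-0.3718); ey = (0.3718,0.9283)
P = B + 1.11·ex + -2.82·ey = (-1.8726,-2.2813)

-1.87 -2.28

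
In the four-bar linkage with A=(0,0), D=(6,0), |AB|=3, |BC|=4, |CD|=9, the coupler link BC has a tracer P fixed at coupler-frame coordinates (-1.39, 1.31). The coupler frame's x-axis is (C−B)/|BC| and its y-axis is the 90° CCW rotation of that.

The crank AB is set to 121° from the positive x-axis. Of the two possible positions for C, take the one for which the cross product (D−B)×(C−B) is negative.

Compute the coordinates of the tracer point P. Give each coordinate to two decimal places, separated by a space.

A=(0,0), D=(6.00,0)
B = A + 3.00·(cos121°, sin121°) = (-1.5451, 2.5715)
|BD| = 7.9713
circle(B,4.00) ∩ circle(D,9.00): a=-0.0915, h=3.9990
  candidates: C₊=(-0.3417,6.3862) cross=31.877; C₋=(-2.9218,-1.1841) cross=-31.877
  mode - wants cross < 0 → take C=(-2.9218,-1.1841) (cross=-31.877)
ex = (C−B)/|BC| = (-0.3442,-0.9389); ey = (0.9389,-0.3442)
P = B + -1.39·ex + 1.31·ey = (0.1632,3.4257)

0.16 3.43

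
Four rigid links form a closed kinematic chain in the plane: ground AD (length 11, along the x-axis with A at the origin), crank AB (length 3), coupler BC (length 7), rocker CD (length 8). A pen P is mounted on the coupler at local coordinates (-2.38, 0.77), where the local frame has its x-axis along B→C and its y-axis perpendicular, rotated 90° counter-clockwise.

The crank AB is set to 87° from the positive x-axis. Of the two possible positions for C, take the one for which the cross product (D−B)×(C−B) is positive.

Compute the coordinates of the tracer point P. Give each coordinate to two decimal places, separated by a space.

A=(0,0), D=(11.00,0)
B = A + 3.00·(cos87°, sin87°) = (0.1570, 2.9959)
|BD| = 11.2493
circle(B,7.00) ∩ circle(D,8.00): a=4.9579, h=4.9416
  candidates: C₊=(6.2519,6.4386) cross=55.589; C₋=(3.6198,-3.0876) cross=-55.589
  mode + wants cross > 0 → take C=(6.2519,6.4386) (cross=55.589)
ex = (C−B)/|BC| = (0.8707,0.4918); ey = (-0.4918,0.8707)
P = B + -2.38·ex + 0.77·ey = (-2.2940,2.4958)

-2.29 2.50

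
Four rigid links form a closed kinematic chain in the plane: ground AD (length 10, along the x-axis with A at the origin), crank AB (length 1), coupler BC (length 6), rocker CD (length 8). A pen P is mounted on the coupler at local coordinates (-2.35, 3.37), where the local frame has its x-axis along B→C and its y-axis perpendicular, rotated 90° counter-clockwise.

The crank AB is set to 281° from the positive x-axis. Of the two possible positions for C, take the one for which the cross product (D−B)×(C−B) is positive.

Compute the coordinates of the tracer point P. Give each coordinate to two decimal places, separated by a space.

A=(0,0), D=(10.00,0)
B = A + 1.00·(cos281°, sin281°) = (0.1908, -0.9816)
|BD| = 9.8582
circle(B,6.00) ∩ circle(D,8.00): a=3.5090, h=4.8670
  candidates: C₊=(3.1977,4.2105) cross=47.979; C₋=(4.1669,-5.4750) cross=-47.979
  mode + wants cross > 0 → take C=(3.1977,4.2105) (cross=47.979)
ex = (C−B)/|BC| = (0.5011,0.8654); ey = (-0.8654,0.5011)
P = B + -2.35·ex + 3.37·ey = (-3.9032,-1.3264)

-3.90 -1.33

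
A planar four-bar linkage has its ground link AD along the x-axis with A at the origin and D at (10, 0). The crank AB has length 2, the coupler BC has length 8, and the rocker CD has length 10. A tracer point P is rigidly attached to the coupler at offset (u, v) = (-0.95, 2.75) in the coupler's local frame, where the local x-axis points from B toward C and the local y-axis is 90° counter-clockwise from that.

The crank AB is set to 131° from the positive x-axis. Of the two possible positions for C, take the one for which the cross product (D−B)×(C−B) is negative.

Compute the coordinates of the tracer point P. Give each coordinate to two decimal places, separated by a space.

A=(0,0), D=(10.00,0)
B = A + 2.00·(cos131°, sin131°) = (-1.3121, 1.5094)
|BD| = 11.4124
circle(B,8.00) ∩ circle(D,10.00): a=4.1290, h=6.8521
  candidates: C₊=(3.6868,7.7553) cross=78.199; C₋=(1.8743,-5.8286) cross=-78.199
  mode - wants cross < 0 → take C=(1.8743,-5.8286) (cross=-78.199)
ex = (C−B)/|BC| = (0.3983,-0.9173); ey = (0.9173,0.3983)
P = B + -0.95·ex + 2.75·ey = (0.8319,3.4761)

0.83 3.48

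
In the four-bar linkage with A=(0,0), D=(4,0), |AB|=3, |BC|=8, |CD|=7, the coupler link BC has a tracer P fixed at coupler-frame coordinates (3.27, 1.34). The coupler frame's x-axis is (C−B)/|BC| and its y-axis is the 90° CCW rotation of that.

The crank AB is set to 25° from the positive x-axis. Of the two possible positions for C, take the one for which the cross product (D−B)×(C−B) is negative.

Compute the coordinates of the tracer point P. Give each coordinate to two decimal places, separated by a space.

A=(0,0), D=(4.00,0)
B = A + 3.00·(cos25°, sin25°) = (2.7189, 1.2679)
|BD| = 1.8024
circle(B,8.00) ∩ circle(D,7.00): a=5.0623, h=6.1946
  candidates: C₊=(10.6745,2.1097) cross=11.165; C₋=(1.9596,-6.6960) cross=-11.165
  mode - wants cross < 0 → take C=(1.9596,-6.6960) (cross=-11.165)
ex = (C−B)/|BC| = (-0.0949,-0.9955); ey = (0.9955,-0.0949)
P = B + 3.27·ex + 1.34·ey = (3.7425,-2.1146)

3.74 -2.11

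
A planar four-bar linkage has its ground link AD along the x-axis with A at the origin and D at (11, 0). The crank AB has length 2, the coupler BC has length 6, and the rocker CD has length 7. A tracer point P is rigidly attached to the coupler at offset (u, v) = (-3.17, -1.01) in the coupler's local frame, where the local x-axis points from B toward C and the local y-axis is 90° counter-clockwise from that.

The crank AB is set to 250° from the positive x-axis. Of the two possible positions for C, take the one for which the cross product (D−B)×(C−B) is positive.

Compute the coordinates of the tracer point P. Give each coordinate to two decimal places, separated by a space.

-2.67 -4.55

A=(0,0), D=(11.00,0)
B = A + 2.00·(cos250°, sin250°) = (-0.6840, -1.8794)
|BD| = 11.8342
circle(B,6.00) ∩ circle(D,7.00): a=5.3679, h=2.6807
  candidates: C₊=(4.1900,1.6198) cross=31.724; C₋=(5.0414,-3.6736) cross=-31.724
  mode + wants cross > 0 → take C=(4.1900,1.6198) (cross=31.724)
ex = (C−B)/|BC| = (0.8123,0.5832); ey = (-0.5832,0.8123)
P = B + -3.17·ex + -1.01·ey = (-2.6701,-4.5486)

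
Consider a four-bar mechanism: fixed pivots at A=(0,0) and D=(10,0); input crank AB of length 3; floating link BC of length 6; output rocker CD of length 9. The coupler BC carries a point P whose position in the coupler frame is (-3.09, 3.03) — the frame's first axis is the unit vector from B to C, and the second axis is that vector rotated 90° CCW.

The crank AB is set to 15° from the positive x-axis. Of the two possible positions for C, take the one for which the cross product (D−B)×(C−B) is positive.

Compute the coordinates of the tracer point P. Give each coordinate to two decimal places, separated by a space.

-0.64 -1.72

A=(0,0), D=(10.00,0)
B = A + 3.00·(cos15°, sin15°) = (2.8978, 0.7765)
|BD| = 7.1445
circle(B,6.00) ∩ circle(D,9.00): a=0.4230, h=5.9851
  candidates: C₊=(3.9687,6.6801) cross=42.761; C₋=(2.6678,-5.2191) cross=-42.761
  mode + wants cross > 0 → take C=(3.9687,6.6801) (cross=42.761)
ex = (C−B)/|BC| = (0.1785,0.9839); ey = (-0.9839,0.1785)
P = B + -3.09·ex + 3.03·ey = (-0.6351,-1.7231)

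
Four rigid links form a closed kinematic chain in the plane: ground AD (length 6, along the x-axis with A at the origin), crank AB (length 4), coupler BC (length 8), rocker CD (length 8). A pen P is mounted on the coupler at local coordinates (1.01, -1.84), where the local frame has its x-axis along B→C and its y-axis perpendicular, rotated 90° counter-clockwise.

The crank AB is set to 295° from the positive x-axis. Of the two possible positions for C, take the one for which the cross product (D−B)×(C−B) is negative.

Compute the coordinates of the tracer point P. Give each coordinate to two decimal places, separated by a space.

1.67 -5.72

A=(0,0), D=(6.00,0)
B = A + 4.00·(cos295°, sin295°) = (1.6905, -3.6252)
|BD| = 5.6315
circle(B,8.00) ∩ circle(D,8.00): a=2.8158, h=7.4881
  candidates: C₊=(-0.9751,3.9176) cross=42.170; C₋=(8.6656,-7.5429) cross=-42.170
  mode - wants cross < 0 → take C=(8.6656,-7.5429) (cross=-42.170)
ex = (C−B)/|BC| = (0.8719,-0.4897); ey = (0.4897,0.8719)
P = B + 1.01·ex + -1.84·ey = (1.6700,-5.7241)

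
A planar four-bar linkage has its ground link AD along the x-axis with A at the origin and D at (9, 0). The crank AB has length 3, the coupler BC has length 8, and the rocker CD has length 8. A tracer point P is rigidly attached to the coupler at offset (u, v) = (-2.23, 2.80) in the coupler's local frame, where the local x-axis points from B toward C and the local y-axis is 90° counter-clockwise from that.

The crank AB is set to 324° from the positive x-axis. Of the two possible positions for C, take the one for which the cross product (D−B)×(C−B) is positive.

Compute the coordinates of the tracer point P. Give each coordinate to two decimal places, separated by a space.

-0.72 -3.46

A=(0,0), D=(9.00,0)
B = A + 3.00·(cos324°, sin324°) = (2.4271, -1.7634)
|BD| = 6.8054
circle(B,8.00) ∩ circle(D,8.00): a=3.4027, h=7.2403
  candidates: C₊=(3.8375,6.1113) cross=49.273; C₋=(7.5896,-7.8747) cross=-49.273
  mode + wants cross > 0 → take C=(3.8375,6.1113) (cross=49.273)
ex = (C−B)/|BC| = (0.1763,0.9843); ey = (-0.9843,0.1763)
P = B + -2.23·ex + 2.80·ey = (-0.7222,-3.4648)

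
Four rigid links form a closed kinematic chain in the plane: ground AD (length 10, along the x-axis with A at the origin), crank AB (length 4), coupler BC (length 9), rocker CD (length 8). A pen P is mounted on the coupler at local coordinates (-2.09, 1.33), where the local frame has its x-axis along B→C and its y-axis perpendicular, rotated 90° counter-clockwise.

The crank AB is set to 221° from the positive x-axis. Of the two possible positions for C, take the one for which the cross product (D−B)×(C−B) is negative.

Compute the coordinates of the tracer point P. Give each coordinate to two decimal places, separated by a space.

-4.37 -0.54

A=(0,0), D=(10.00,0)
B = A + 4.00·(cos221°, sin221°) = (-3.0188, -2.6242)
|BD| = 13.2807
circle(B,9.00) ∩ circle(D,8.00): a=7.2804, h=5.2911
  candidates: C₊=(3.0725,4.0012) cross=70.270; C₋=(5.1635,-6.3725) cross=-70.270
  mode - wants cross < 0 → take C=(5.1635,-6.3725) (cross=-70.270)
ex = (C−B)/|BC| = (0.9091,-0.4165); ey = (0.4165,0.9091)
P = B + -2.09·ex + 1.33·ey = (-4.3651,-0.5446)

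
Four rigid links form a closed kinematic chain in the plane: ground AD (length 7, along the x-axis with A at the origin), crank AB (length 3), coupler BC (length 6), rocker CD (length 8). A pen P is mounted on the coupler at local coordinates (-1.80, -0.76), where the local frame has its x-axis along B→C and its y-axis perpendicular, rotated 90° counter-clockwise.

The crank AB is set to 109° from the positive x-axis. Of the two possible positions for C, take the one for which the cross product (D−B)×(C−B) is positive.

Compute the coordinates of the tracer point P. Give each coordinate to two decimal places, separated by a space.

A=(0,0), D=(7.00,0)
B = A + 3.00·(cos109°, sin109°) = (-0.9767, 2.8366)
|BD| = 8.4660
circle(B,6.00) ∩ circle(D,8.00): a=2.5794, h=5.4173
  candidates: C₊=(3.2686,7.0765) cross=45.863; C₋=(-0.3615,-3.1318) cross=-45.863
  mode + wants cross > 0 → take C=(3.2686,7.0765) (cross=45.863)
ex = (C−B)/|BC| = (0.7076,0.7067); ey = (-0.7067,0.7076)
P = B + -1.80·ex + -0.76·ey = (-1.7132,1.0268)

-1.71 1.03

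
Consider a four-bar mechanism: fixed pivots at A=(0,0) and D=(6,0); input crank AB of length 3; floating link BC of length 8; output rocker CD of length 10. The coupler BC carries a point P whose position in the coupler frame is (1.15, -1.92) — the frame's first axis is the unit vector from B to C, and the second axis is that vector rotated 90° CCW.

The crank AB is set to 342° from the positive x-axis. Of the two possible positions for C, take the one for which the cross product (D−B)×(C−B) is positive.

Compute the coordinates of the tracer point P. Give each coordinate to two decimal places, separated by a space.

A=(0,0), D=(6.00,0)
B = A + 3.00·(cos342°, sin342°) = (2.8532, -0.9271)
|BD| = 3.2805
circle(B,8.00) ∩ circle(D,10.00): a=-3.8466, h=7.0145
  candidates: C₊=(-2.8189,4.7145) cross=23.011; C₋=(1.1456,-8.7427) cross=-23.011
  mode + wants cross > 0 → take C=(-2.8189,4.7145) (cross=23.011)
ex = (C−B)/|BC| = (-0.7090,0.7052); ey = (-0.7052,-0.7090)
P = B + 1.15·ex + -1.92·ey = (3.3918,1.2452)

3.39 1.25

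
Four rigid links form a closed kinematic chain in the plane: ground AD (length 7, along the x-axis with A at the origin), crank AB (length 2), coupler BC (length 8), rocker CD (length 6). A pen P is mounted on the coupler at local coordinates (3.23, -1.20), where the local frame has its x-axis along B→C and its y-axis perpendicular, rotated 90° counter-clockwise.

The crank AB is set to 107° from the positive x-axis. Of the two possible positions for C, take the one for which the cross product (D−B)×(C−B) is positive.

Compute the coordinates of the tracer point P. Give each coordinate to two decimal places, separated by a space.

2.81 2.51

A=(0,0), D=(7.00,0)
B = A + 2.00·(cos107°, sin107°) = (-0.5847, 1.9126)
|BD| = 7.8222
circle(B,8.00) ∩ circle(D,6.00): a=5.7009, h=5.6125
  candidates: C₊=(6.3154,5.9608) cross=43.902; C₋=(3.5708,-4.9235) cross=-43.902
  mode + wants cross > 0 → take C=(6.3154,5.9608) (cross=43.902)
ex = (C−B)/|BC| = (0.8625,0.5060); ey = (-0.5060,0.8625)
P = B + 3.23·ex + -1.20·ey = (2.8084,2.5121)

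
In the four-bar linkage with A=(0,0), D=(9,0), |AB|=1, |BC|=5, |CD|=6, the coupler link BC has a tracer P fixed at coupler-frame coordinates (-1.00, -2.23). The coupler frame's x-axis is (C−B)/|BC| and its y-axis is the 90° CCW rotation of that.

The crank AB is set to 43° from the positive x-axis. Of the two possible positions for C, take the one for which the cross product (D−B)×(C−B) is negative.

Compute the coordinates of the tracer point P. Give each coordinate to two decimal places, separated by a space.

A=(0,0), D=(9.00,0)
B = A + 1.00·(cos43°, sin43°) = (0.7314, 0.6820)
|BD| = 8.2967
circle(B,5.00) ∩ circle(D,6.00): a=3.4854, h=3.5849
  candidates: C₊=(4.4997,3.9683) cross=29.743; C₋=(3.9103,-3.1773) cross=-29.743
  mode - wants cross < 0 → take C=(3.9103,-3.1773) (cross=-29.743)
ex = (C−B)/|BC| = (0.6358,-0.7719); ey = (0.7719,0.6358)
P = B + -1.00·ex + -2.23·ey = (-1.6257,0.0360)

-1.63 0.04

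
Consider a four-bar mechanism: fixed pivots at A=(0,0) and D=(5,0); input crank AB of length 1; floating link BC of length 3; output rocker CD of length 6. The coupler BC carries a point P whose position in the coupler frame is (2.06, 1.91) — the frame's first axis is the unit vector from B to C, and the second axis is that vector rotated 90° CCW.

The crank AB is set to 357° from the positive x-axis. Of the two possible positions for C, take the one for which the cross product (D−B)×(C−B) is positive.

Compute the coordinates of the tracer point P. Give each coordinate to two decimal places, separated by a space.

A=(0,0), D=(5.00,0)
B = A + 1.00·(cos357°, sin357°) = (0.9986, -0.0523)
|BD| = 4.0017
circle(B,3.00) ∩ circle(D,6.00): a=-1.3727, h=2.6675
  candidates: C₊=(-0.4088,2.5970) cross=10.675; C₋=(-0.3391,-2.7376) cross=-10.675
  mode + wants cross > 0 → take C=(-0.4088,2.5970) (cross=10.675)
ex = (C−B)/|BC| = (-0.4692,0.8831); ey = (-0.8831,-0.4692)
P = B + 2.06·ex + 1.91·ey = (-1.6546,0.8708)

-1.65 0.87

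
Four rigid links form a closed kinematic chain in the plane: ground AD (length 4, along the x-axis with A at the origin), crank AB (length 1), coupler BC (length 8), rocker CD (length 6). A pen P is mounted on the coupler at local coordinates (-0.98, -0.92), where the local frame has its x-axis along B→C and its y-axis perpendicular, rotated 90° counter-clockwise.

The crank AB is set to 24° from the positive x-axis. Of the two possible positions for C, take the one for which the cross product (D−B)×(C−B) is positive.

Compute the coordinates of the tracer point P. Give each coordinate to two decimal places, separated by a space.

0.60 -0.90

A=(0,0), D=(4.00,0)
B = A + 1.00·(cos24°, sin24°) = (0.9135, 0.4067)
|BD| = 3.1131
circle(B,8.00) ∩ circle(D,6.00): a=6.0536, h=5.2301
  candidates: C₊=(7.5986,4.8010) cross=16.282; C₋=(6.2320,-5.5694) cross=-16.282
  mode + wants cross > 0 → take C=(7.5986,4.8010) (cross=16.282)
ex = (C−B)/|BC| = (0.8356,0.5493); ey = (-0.5493,0.8356)
P = B + -0.98·ex + -0.92·ey = (0.6000,-0.9003)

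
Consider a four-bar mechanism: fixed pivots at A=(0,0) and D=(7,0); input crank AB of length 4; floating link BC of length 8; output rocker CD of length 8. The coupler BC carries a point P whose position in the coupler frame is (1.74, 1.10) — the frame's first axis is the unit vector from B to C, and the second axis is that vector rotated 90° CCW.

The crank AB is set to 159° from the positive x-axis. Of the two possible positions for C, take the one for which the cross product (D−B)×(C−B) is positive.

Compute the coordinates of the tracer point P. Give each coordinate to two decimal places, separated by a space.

-3.10 3.39

A=(0,0), D=(7.00,0)
B = A + 4.00·(cos159°, sin159°) = (-3.7343, 1.4335)
|BD| = 10.8296
circle(B,8.00) ∩ circle(D,8.00): a=5.4148, h=5.8890
  candidates: C₊=(2.4123,6.5539) cross=63.775; C₋=(0.8533,-5.1204) cross=-63.775
  mode + wants cross > 0 → take C=(2.4123,6.5539) (cross=63.775)
ex = (C−B)/|BC| = (0.7683,0.6401); ey = (-0.6401,0.7683)
P = B + 1.74·ex + 1.10·ey = (-3.1015,3.3923)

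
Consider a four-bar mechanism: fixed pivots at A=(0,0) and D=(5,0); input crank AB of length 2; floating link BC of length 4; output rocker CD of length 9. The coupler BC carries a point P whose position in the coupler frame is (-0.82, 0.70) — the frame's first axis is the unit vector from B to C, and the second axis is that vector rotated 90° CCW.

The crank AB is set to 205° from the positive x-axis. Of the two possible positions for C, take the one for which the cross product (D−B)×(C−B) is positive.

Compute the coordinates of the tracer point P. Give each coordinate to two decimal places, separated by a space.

-2.08 -1.89

A=(0,0), D=(5.00,0)
B = A + 2.00·(cos205°, sin205°) = (-1.8126, -0.8452)
|BD| = 6.8648
circle(B,4.00) ∩ circle(D,9.00): a=-1.3018, h=3.7822
  candidates: C₊=(-3.5702,2.7479) cross=25.964; C₋=(-2.6389,-4.7590) cross=-25.964
  mode + wants cross > 0 → take C=(-3.5702,2.7479) (cross=25.964)
ex = (C−B)/|BC| = (-0.4394,0.8983); ey = (-0.8983,-0.4394)
P = B + -0.82·ex + 0.70·ey = (-2.0811,-1.8894)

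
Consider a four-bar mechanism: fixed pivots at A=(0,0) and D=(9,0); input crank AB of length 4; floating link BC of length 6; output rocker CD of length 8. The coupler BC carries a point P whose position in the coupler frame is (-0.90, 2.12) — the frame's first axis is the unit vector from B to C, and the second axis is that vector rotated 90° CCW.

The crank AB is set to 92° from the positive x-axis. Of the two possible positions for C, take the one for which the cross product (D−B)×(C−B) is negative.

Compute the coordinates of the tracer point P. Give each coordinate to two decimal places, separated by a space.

A=(0,0), D=(9.00,0)
B = A + 4.00·(cos92°, sin92°) = (-0.1396, 3.9976)
|BD| = 9.9756
circle(B,6.00) ∩ circle(D,8.00): a=3.5844, h=4.8117
  candidates: C₊=(5.0726,6.9696) cross=47.999; C₋=(1.2162,-1.8472) cross=-47.999
  mode - wants cross < 0 → take C=(1.2162,-1.8472) (cross=-47.999)
ex = (C−B)/|BC| = (0.2260,-0.9741); ey = (0.9741,0.2260)
P = B + -0.90·ex + 2.12·ey = (1.7222,5.3533)

1.72 5.35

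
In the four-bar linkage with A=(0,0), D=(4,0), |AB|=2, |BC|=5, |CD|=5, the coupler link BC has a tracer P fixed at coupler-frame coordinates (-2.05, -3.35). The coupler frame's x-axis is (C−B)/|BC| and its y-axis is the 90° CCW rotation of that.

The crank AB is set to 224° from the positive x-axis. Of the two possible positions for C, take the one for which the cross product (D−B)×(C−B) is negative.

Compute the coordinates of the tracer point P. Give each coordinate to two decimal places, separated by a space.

A=(0,0), D=(4.00,0)
B = A + 2.00·(cos224°, sin224°) = (-1.4387, -1.3893)
|BD| = 5.6133
circle(B,5.00) ∩ circle(D,5.00): a=2.8067, h=4.1380
  candidates: C₊=(0.2565,3.3145) cross=23.228; C₋=(2.3048,-4.7039) cross=-23.228
  mode - wants cross < 0 → take C=(2.3048,-4.7039) (cross=-23.228)
ex = (C−B)/|BC| = (0.7487,-0.6629); ey = (0.6629,0.7487)
P = B + -2.05·ex + -3.35·ey = (-5.1943,-2.5385)

-5.19 -2.54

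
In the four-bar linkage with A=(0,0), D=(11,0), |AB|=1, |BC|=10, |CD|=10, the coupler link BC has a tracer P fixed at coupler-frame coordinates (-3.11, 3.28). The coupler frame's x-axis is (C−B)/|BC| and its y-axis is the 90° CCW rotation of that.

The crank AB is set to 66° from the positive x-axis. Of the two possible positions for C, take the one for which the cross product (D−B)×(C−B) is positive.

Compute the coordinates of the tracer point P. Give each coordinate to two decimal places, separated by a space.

A=(0,0), D=(11.00,0)
B = A + 1.00·(cos66°, sin66°) = (0.4067, 0.9135)
|BD| = 10.6326
circle(B,10.00) ∩ circle(D,10.00): a=5.3163, h=8.4698
  candidates: C₊=(6.4311,8.8952) cross=90.056; C₋=(4.9757,-7.9817) cross=-90.056
  mode + wants cross > 0 → take C=(6.4311,8.8952) (cross=90.056)
ex = (C−B)/|BC| = (0.6024,0.7982); ey = (-0.7982,0.6024)
P = B + -3.11·ex + 3.28·ey = (-4.0848,0.4072)

-4.08 0.41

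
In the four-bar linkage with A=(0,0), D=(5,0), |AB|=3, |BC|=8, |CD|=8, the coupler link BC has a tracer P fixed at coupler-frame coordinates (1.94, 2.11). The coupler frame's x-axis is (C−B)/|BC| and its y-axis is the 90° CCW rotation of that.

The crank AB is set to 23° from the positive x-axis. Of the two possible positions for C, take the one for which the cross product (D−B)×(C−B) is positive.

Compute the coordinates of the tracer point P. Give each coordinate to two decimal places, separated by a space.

2.23 3.99

A=(0,0), D=(5.00,0)
B = A + 3.00·(cos23°, sin23°) = (2.7615, 1.1722)
|BD| = 2.5268
circle(B,8.00) ∩ circle(D,8.00): a=1.2634, h=7.8996
  candidates: C₊=(7.5454,7.5843) cross=19.961; C₋=(0.2161,-6.4121) cross=-19.961
  mode + wants cross > 0 → take C=(7.5454,7.5843) (cross=19.961)
ex = (C−B)/|BC| = (0.5980,0.8015); ey = (-0.8015,0.5980)
P = B + 1.94·ex + 2.11·ey = (2.2304,3.9889)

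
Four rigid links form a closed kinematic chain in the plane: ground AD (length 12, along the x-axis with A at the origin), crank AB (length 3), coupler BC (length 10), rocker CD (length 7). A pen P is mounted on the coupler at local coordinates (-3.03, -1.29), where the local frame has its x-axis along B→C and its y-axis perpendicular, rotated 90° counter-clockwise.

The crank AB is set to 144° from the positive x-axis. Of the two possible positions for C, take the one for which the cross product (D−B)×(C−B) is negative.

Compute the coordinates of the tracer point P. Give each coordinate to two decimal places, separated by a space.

-5.68 2.30

A=(0,0), D=(12.00,0)
B = A + 3.00·(cos144°, sin144°) = (-2.4271, 1.7634)
|BD| = 14.5344
circle(B,10.00) ∩ circle(D,7.00): a=9.0217, h=4.3139
  candidates: C₊=(7.0513,4.9508) cross=62.700; C₋=(6.0046,-3.6132) cross=-62.700
  mode - wants cross < 0 → take C=(6.0046,-3.6132) (cross=-62.700)
ex = (C−B)/|BC| = (0.8432,-0.5377); ey = (0.5377,0.8432)
P = B + -3.03·ex + -1.29·ey = (-5.6754,2.3048)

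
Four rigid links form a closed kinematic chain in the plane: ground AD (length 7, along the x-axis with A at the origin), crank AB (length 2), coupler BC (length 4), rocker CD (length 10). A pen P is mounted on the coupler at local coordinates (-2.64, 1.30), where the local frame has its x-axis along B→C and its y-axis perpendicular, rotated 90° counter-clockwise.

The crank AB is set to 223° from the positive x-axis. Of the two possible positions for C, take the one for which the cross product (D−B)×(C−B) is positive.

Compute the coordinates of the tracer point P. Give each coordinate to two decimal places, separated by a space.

-1.88 -4.28

A=(0,0), D=(7.00,0)
B = A + 2.00·(cos223°, sin223°) = (-1.4627, -1.3640)
|BD| = 8.5719
circle(B,4.00) ∩ circle(D,10.00): a=-0.6138, h=3.9526
  candidates: C₊=(-2.6976,2.4406) cross=33.882; C₋=(-1.4397,-5.3639) cross=-33.882
  mode + wants cross > 0 → take C=(-2.6976,2.4406) (cross=33.882)
ex = (C−B)/|BC| = (-0.3087,0.9512); ey = (-0.9512,-0.3087)
P = B + -2.64·ex + 1.30·ey = (-1.8842,-4.2764)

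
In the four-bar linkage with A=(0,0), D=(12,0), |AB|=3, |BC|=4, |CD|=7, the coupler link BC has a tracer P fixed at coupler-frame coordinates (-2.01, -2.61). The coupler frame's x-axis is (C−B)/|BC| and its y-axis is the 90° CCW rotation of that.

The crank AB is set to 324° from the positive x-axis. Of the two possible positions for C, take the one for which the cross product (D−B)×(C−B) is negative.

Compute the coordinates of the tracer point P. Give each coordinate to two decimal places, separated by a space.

A=(0,0), D=(12.00,0)
B = A + 3.00·(cos324°, sin324°) = (2.4271, -1.7634)
|BD| = 9.7340
circle(B,4.00) ∩ circle(D,7.00): a=3.1719, h=2.4370
  candidates: C₊=(5.1050,1.2079) cross=23.722; C₋=(5.9880,-3.5854) cross=-23.722
  mode - wants cross < 0 → take C=(5.9880,-3.5854) (cross=-23.722)
ex = (C−B)/|BC| = (0.8902,-0.4555); ey = (0.4555,0.8902)
P = B + -2.01·ex + -2.61·ey = (-0.5512,-3.1713)

-0.55 -3.17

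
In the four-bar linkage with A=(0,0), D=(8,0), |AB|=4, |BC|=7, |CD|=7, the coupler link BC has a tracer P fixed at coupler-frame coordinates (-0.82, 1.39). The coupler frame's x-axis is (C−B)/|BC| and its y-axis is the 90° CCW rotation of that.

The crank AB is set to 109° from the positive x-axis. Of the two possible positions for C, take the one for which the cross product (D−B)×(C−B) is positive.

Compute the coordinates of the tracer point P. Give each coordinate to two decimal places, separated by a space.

-2.58 4.76

A=(0,0), D=(8.00,0)
B = A + 4.00·(cos109°, sin109°) = (-1.3023, 3.7821)
|BD| = 10.0417
circle(B,7.00) ∩ circle(D,7.00): a=5.0209, h=4.8776
  candidates: C₊=(5.1859,6.4095) cross=48.979; C₋=(1.5118,-2.6274) cross=-48.979
  mode + wants cross > 0 → take C=(5.1859,6.4095) (cross=48.979)
ex = (C−B)/|BC| = (0.9269,0.3753); ey = (-0.3753,0.9269)
P = B + -0.82·ex + 1.39·ey = (-2.5840,4.7627)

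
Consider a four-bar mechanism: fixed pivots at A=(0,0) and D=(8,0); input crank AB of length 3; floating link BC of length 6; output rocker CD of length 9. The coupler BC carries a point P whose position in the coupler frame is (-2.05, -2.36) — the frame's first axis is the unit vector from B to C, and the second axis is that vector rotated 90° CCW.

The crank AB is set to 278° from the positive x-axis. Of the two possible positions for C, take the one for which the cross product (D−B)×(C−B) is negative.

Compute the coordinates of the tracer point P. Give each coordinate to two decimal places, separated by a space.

A=(0,0), D=(8.00,0)
B = A + 3.00·(cos278°, sin278°) = (0.4175, -2.9708)
|BD| = 8.1437
circle(B,6.00) ∩ circle(D,9.00): a=1.3090, h=5.8555
  candidates: C₊=(-0.4998,2.9587) cross=47.685; C₋=(3.7724,-7.9452) cross=-47.685
  mode - wants cross < 0 → take C=(3.7724,-7.9452) (cross=-47.685)
ex = (C−B)/|BC| = (0.5591,-0.8291); ey = (0.8291,0.5591)
P = B + -2.05·ex + -2.36·ey = (-2.6853,-2.5908)

-2.69 -2.59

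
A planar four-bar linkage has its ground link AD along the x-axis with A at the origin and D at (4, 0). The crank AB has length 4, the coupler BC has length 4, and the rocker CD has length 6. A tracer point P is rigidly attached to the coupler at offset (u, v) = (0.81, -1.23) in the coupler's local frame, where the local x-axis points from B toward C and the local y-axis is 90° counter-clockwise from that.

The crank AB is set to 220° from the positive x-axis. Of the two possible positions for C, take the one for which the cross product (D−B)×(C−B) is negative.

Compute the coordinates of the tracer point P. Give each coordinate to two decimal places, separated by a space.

-3.04 -4.04

A=(0,0), D=(4.00,0)
B = A + 4.00·(cos220°, sin220°) = (-3.0642, -2.5712)
|BD| = 7.5175
circle(B,4.00) ∩ circle(D,6.00): a=2.4285, h=3.1784
  candidates: C₊=(-1.8692,1.2462) cross=23.894; C₋=(0.3050,-4.7272) cross=-23.894
  mode - wants cross < 0 → take C=(0.3050,-4.7272) (cross=-23.894)
ex = (C−B)/|BC| = (0.8423,-0.5390); ey = (0.5390,0.8423)
P = B + 0.81·ex + -1.23·ey = (-3.0449,-4.0438)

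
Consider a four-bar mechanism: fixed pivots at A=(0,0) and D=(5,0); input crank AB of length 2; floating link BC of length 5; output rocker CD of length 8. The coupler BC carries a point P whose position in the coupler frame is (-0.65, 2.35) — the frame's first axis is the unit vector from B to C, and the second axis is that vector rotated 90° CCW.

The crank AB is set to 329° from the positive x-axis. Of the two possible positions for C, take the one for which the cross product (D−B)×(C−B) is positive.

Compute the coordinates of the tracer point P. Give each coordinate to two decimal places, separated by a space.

A=(0,0), D=(5.00,0)
B = A + 2.00·(cos329°, sin329°) = (1.7143, -1.0301)
|BD| = 3.4433
circle(B,5.00) ∩ circle(D,8.00): a=-3.9414, h=3.0766
  candidates: C₊=(-2.9669,0.7265) cross=10.594; C₋=(-1.1262,-5.1448) cross=-10.594
  mode + wants cross > 0 → take C=(-2.9669,0.7265) (cross=10.594)
ex = (C−B)/|BC| = (-0.9363,0.3513); ey = (-0.3513,-0.9363)
P = B + -0.65·ex + 2.35·ey = (1.4973,-3.4586)

1.50 -3.46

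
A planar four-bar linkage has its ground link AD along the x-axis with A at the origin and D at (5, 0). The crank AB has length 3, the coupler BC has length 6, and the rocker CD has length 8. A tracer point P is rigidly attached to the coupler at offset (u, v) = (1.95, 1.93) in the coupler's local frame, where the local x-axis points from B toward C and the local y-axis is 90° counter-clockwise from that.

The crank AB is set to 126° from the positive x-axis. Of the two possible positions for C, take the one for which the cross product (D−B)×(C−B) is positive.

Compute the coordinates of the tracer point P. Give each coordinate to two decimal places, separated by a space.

-2.20 5.14

A=(0,0), D=(5.00,0)
B = A + 3.00·(cos126°, sin126°) = (-1.7634, 2.4271)
|BD| = 7.1856
circle(B,6.00) ∩ circle(D,8.00): a=1.6445, h=5.7702
  candidates: C₊=(1.7335,7.3027) cross=41.463; C₋=(-2.1645,-3.5595) cross=-41.463
  mode + wants cross > 0 → take C=(1.7335,7.3027) (cross=41.463)
ex = (C−B)/|BC| = (0.5828,0.8126); ey = (-0.8126,0.5828)
P = B + 1.95·ex + 1.93·ey = (-2.1952,5.1365)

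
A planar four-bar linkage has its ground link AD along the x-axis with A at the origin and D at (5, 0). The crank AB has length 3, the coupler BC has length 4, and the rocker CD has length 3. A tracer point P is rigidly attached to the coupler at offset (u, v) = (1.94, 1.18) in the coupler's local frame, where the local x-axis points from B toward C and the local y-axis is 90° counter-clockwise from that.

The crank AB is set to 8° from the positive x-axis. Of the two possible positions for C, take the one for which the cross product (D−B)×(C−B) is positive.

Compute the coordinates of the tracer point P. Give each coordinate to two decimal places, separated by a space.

3.87 2.50

A=(0,0), D=(5.00,0)
B = A + 3.00·(cos8°, sin8°) = (2.9708, 0.4175)
|BD| = 2.0717
circle(B,4.00) ∩ circle(D,3.00): a=2.7253, h=2.9279
  candidates: C₊=(6.2302,2.7361) cross=6.066; C₋=(5.0501,-2.9996) cross=-6.066
  mode + wants cross > 0 → take C=(6.2302,2.7361) (cross=6.066)
ex = (C−B)/|BC| = (0.8149,0.5797); ey = (-0.5797,0.8149)
P = B + 1.94·ex + 1.18·ey = (3.8676,2.5036)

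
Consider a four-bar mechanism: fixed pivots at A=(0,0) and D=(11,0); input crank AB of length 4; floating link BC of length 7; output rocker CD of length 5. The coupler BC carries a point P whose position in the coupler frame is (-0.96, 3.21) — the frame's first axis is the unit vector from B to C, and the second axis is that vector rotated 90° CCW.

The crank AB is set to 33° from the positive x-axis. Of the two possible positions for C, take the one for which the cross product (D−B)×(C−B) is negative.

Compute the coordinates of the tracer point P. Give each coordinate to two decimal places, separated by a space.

5.40 4.83

A=(0,0), D=(11.00,0)
B = A + 4.00·(cos33°, sin33°) = (3.3547, 2.1786)
|BD| = 7.9497
circle(B,7.00) ∩ circle(D,5.00): a=5.4843, h=4.3500
  candidates: C₊=(9.8211,4.8590) cross=34.581; C₋=(7.4370,-3.5078) cross=-34.581
  mode - wants cross < 0 → take C=(7.4370,-3.5078) (cross=-34.581)
ex = (C−B)/|BC| = (0.5832,-0.8123); ey = (0.8123,0.5832)
P = B + -0.96·ex + 3.21·ey = (5.4024,4.8304)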